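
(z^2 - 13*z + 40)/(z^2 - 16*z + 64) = (z - 5)/(z - 8)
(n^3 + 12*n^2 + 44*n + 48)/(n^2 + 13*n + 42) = (n^2 + 6*n + 8)/(n + 7)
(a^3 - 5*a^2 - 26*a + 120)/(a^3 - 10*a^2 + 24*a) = (a + 5)/a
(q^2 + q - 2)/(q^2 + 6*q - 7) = (q + 2)/(q + 7)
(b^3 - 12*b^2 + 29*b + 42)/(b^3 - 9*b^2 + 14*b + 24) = (b - 7)/(b - 4)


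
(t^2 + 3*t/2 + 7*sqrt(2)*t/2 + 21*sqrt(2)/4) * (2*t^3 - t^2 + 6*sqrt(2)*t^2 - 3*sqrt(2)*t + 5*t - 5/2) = 2*t^5 + 2*t^4 + 13*sqrt(2)*t^4 + 13*sqrt(2)*t^3 + 91*t^3/2 + 31*sqrt(2)*t^2/4 + 47*t^2 - 141*t/4 + 35*sqrt(2)*t/2 - 105*sqrt(2)/8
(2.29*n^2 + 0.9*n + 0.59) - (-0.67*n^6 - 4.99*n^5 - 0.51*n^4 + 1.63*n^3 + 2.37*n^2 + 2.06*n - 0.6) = 0.67*n^6 + 4.99*n^5 + 0.51*n^4 - 1.63*n^3 - 0.0800000000000001*n^2 - 1.16*n + 1.19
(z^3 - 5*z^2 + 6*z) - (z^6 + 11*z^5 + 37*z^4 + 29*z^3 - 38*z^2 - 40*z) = -z^6 - 11*z^5 - 37*z^4 - 28*z^3 + 33*z^2 + 46*z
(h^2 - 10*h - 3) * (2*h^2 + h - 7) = 2*h^4 - 19*h^3 - 23*h^2 + 67*h + 21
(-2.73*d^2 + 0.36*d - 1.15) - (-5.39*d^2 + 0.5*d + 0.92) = 2.66*d^2 - 0.14*d - 2.07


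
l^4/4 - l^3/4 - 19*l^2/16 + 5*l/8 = l*(l/4 + 1/2)*(l - 5/2)*(l - 1/2)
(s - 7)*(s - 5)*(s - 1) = s^3 - 13*s^2 + 47*s - 35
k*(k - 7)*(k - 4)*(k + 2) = k^4 - 9*k^3 + 6*k^2 + 56*k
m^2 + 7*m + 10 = (m + 2)*(m + 5)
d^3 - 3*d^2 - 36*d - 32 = (d - 8)*(d + 1)*(d + 4)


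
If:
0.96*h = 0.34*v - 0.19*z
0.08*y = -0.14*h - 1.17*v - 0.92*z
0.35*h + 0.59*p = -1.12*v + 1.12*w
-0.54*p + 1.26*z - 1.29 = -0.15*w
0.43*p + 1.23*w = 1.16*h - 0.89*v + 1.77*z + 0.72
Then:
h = 0.592132514932543 - 0.405224333042518*z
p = 2.50162448429489*z - 2.19413760011925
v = 1.67190357157424 - 0.58533929329652*z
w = 0.605848143461609*z + 0.701104639570695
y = -2.23027025271399*z - 25.4878216354052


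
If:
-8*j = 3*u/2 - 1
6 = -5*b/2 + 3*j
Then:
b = -9*u/40 - 9/4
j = 1/8 - 3*u/16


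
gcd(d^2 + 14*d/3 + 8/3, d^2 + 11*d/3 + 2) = d + 2/3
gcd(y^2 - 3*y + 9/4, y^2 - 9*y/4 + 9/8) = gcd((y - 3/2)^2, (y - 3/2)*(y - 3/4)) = y - 3/2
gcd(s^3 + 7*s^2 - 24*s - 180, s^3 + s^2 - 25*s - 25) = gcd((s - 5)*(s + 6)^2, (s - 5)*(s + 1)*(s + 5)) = s - 5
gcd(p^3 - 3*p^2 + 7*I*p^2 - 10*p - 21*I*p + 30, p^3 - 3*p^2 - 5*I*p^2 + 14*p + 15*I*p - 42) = p^2 + p*(-3 + 2*I) - 6*I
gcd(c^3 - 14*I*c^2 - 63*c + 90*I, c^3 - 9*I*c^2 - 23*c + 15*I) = c^2 - 8*I*c - 15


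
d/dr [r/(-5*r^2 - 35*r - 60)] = (r^2 - 12)/(5*(r^4 + 14*r^3 + 73*r^2 + 168*r + 144))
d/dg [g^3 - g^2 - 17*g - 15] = 3*g^2 - 2*g - 17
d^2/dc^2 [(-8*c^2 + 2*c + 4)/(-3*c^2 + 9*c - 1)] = 4*(99*c^3 - 90*c^2 + 171*c - 161)/(27*c^6 - 243*c^5 + 756*c^4 - 891*c^3 + 252*c^2 - 27*c + 1)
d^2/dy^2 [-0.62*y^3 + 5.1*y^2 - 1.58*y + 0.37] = 10.2 - 3.72*y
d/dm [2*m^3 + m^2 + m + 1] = 6*m^2 + 2*m + 1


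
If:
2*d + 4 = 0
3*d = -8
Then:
No Solution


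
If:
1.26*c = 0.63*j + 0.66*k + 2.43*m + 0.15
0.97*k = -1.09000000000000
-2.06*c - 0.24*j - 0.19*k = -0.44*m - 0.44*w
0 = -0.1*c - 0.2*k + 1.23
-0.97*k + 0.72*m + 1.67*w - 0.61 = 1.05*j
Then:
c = 14.55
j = -988.88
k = -1.12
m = 264.16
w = -735.93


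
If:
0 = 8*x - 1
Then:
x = 1/8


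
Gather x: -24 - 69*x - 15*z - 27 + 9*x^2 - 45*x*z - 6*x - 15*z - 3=9*x^2 + x*(-45*z - 75) - 30*z - 54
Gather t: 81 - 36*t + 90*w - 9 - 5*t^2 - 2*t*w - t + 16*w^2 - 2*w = -5*t^2 + t*(-2*w - 37) + 16*w^2 + 88*w + 72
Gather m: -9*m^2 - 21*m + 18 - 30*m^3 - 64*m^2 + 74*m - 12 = -30*m^3 - 73*m^2 + 53*m + 6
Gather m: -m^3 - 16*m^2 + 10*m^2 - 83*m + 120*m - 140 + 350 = -m^3 - 6*m^2 + 37*m + 210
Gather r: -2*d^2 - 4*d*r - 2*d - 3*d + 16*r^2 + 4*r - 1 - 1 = -2*d^2 - 5*d + 16*r^2 + r*(4 - 4*d) - 2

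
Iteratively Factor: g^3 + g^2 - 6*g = (g + 3)*(g^2 - 2*g) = (g - 2)*(g + 3)*(g)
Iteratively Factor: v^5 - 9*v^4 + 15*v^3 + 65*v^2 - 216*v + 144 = (v + 3)*(v^4 - 12*v^3 + 51*v^2 - 88*v + 48) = (v - 3)*(v + 3)*(v^3 - 9*v^2 + 24*v - 16) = (v - 4)*(v - 3)*(v + 3)*(v^2 - 5*v + 4) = (v - 4)*(v - 3)*(v - 1)*(v + 3)*(v - 4)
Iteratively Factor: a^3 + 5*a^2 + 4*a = (a + 1)*(a^2 + 4*a) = (a + 1)*(a + 4)*(a)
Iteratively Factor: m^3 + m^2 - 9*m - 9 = (m + 1)*(m^2 - 9) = (m - 3)*(m + 1)*(m + 3)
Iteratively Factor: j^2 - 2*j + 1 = (j - 1)*(j - 1)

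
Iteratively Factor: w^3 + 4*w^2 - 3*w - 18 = (w - 2)*(w^2 + 6*w + 9) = (w - 2)*(w + 3)*(w + 3)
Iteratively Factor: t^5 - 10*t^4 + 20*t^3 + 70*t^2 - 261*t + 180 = (t - 3)*(t^4 - 7*t^3 - t^2 + 67*t - 60) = (t - 3)*(t - 1)*(t^3 - 6*t^2 - 7*t + 60) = (t - 4)*(t - 3)*(t - 1)*(t^2 - 2*t - 15) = (t - 4)*(t - 3)*(t - 1)*(t + 3)*(t - 5)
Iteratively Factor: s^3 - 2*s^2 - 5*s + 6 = (s - 3)*(s^2 + s - 2) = (s - 3)*(s - 1)*(s + 2)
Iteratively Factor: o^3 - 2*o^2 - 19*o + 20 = (o + 4)*(o^2 - 6*o + 5) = (o - 5)*(o + 4)*(o - 1)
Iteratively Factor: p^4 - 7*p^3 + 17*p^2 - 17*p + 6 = (p - 1)*(p^3 - 6*p^2 + 11*p - 6) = (p - 3)*(p - 1)*(p^2 - 3*p + 2) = (p - 3)*(p - 1)^2*(p - 2)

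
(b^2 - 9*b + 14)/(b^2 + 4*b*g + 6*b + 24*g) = (b^2 - 9*b + 14)/(b^2 + 4*b*g + 6*b + 24*g)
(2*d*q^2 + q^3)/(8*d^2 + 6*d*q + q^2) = q^2/(4*d + q)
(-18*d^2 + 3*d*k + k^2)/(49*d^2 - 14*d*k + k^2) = (-18*d^2 + 3*d*k + k^2)/(49*d^2 - 14*d*k + k^2)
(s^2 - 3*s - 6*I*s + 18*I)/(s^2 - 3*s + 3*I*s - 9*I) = (s - 6*I)/(s + 3*I)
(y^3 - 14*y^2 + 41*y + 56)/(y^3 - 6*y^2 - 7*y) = (y - 8)/y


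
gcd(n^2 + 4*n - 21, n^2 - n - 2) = 1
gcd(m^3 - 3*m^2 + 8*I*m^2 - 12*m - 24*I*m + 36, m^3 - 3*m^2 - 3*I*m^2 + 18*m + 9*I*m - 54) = m - 3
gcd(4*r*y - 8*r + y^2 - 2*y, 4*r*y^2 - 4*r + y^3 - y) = 4*r + y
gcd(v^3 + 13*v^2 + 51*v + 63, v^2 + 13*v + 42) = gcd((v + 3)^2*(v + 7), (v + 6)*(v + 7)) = v + 7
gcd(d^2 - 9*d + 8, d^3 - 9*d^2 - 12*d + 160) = d - 8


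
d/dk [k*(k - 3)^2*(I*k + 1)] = 4*I*k^3 + k^2*(3 - 18*I) + k*(-12 + 18*I) + 9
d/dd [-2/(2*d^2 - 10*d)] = (2*d - 5)/(d^2*(d - 5)^2)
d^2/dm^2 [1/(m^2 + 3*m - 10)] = 2*(-m^2 - 3*m + (2*m + 3)^2 + 10)/(m^2 + 3*m - 10)^3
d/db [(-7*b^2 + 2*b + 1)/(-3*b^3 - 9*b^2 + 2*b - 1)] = (-21*b^4 + 12*b^3 + 13*b^2 + 32*b - 4)/(9*b^6 + 54*b^5 + 69*b^4 - 30*b^3 + 22*b^2 - 4*b + 1)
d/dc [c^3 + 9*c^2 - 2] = 3*c*(c + 6)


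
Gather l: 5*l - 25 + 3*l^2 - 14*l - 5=3*l^2 - 9*l - 30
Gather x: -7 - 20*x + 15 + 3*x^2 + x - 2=3*x^2 - 19*x + 6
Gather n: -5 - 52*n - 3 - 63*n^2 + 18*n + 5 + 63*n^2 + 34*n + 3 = 0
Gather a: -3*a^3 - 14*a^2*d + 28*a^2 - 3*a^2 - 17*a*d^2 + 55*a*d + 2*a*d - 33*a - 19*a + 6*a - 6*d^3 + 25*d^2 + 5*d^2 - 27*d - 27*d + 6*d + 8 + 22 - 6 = -3*a^3 + a^2*(25 - 14*d) + a*(-17*d^2 + 57*d - 46) - 6*d^3 + 30*d^2 - 48*d + 24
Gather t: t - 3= t - 3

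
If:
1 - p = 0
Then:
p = 1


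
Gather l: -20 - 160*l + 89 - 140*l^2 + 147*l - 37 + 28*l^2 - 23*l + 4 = -112*l^2 - 36*l + 36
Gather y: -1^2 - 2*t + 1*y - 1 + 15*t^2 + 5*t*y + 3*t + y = 15*t^2 + t + y*(5*t + 2) - 2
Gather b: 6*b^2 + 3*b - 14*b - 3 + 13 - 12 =6*b^2 - 11*b - 2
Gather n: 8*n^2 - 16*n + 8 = 8*n^2 - 16*n + 8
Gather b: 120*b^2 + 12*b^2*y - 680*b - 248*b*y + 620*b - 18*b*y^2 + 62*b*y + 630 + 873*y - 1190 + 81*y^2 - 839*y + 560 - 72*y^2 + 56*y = b^2*(12*y + 120) + b*(-18*y^2 - 186*y - 60) + 9*y^2 + 90*y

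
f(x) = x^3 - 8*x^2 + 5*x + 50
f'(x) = 3*x^2 - 16*x + 5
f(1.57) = 42.00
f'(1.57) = -12.73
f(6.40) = 16.46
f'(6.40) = 25.48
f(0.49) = 50.65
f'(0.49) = -2.12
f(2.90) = 21.61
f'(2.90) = -16.17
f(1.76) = 39.47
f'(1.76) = -13.87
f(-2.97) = -61.62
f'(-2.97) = 78.98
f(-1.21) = 30.47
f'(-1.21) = 28.75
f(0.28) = 50.79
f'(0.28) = 0.76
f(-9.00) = -1372.00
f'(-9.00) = 392.00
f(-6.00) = -484.00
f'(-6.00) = 209.00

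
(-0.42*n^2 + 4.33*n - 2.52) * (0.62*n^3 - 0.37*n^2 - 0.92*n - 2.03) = -0.2604*n^5 + 2.84*n^4 - 2.7781*n^3 - 2.1986*n^2 - 6.4715*n + 5.1156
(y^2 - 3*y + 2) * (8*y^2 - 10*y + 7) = 8*y^4 - 34*y^3 + 53*y^2 - 41*y + 14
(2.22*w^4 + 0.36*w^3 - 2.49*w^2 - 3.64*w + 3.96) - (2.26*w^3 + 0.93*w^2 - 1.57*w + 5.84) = 2.22*w^4 - 1.9*w^3 - 3.42*w^2 - 2.07*w - 1.88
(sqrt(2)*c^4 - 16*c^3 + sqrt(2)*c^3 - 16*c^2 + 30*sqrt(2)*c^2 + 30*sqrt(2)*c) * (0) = 0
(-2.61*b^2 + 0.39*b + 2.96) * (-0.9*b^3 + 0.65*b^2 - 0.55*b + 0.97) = 2.349*b^5 - 2.0475*b^4 - 0.975*b^3 - 0.8222*b^2 - 1.2497*b + 2.8712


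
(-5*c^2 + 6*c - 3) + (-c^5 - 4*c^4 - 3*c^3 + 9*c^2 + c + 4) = -c^5 - 4*c^4 - 3*c^3 + 4*c^2 + 7*c + 1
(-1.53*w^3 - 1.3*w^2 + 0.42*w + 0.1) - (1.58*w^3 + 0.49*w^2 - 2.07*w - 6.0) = -3.11*w^3 - 1.79*w^2 + 2.49*w + 6.1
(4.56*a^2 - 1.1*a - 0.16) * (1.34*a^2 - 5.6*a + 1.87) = 6.1104*a^4 - 27.01*a^3 + 14.4728*a^2 - 1.161*a - 0.2992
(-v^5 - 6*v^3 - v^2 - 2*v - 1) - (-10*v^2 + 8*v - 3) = -v^5 - 6*v^3 + 9*v^2 - 10*v + 2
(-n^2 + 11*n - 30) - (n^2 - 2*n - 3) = -2*n^2 + 13*n - 27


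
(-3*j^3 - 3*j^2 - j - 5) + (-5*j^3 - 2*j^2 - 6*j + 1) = -8*j^3 - 5*j^2 - 7*j - 4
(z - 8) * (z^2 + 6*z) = z^3 - 2*z^2 - 48*z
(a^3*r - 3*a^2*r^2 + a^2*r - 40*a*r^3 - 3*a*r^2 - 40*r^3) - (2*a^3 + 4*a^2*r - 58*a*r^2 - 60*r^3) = a^3*r - 2*a^3 - 3*a^2*r^2 - 3*a^2*r - 40*a*r^3 + 55*a*r^2 + 20*r^3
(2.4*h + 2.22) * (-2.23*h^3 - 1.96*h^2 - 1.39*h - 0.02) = -5.352*h^4 - 9.6546*h^3 - 7.6872*h^2 - 3.1338*h - 0.0444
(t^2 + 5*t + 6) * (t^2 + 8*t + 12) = t^4 + 13*t^3 + 58*t^2 + 108*t + 72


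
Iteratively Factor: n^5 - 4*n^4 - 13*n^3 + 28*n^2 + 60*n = (n - 3)*(n^4 - n^3 - 16*n^2 - 20*n) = (n - 5)*(n - 3)*(n^3 + 4*n^2 + 4*n) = (n - 5)*(n - 3)*(n + 2)*(n^2 + 2*n) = (n - 5)*(n - 3)*(n + 2)^2*(n)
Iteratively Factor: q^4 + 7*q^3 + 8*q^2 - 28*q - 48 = (q - 2)*(q^3 + 9*q^2 + 26*q + 24) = (q - 2)*(q + 2)*(q^2 + 7*q + 12) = (q - 2)*(q + 2)*(q + 3)*(q + 4)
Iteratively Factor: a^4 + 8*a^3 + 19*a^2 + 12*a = (a + 1)*(a^3 + 7*a^2 + 12*a) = (a + 1)*(a + 3)*(a^2 + 4*a) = a*(a + 1)*(a + 3)*(a + 4)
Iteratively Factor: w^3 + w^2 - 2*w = (w - 1)*(w^2 + 2*w) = (w - 1)*(w + 2)*(w)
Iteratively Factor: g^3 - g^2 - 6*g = (g - 3)*(g^2 + 2*g) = g*(g - 3)*(g + 2)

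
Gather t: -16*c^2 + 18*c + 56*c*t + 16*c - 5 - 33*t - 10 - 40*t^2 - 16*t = -16*c^2 + 34*c - 40*t^2 + t*(56*c - 49) - 15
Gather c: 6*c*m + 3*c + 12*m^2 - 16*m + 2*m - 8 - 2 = c*(6*m + 3) + 12*m^2 - 14*m - 10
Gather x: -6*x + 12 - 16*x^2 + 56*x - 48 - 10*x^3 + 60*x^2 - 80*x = -10*x^3 + 44*x^2 - 30*x - 36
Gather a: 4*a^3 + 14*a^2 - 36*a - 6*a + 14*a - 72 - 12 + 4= 4*a^3 + 14*a^2 - 28*a - 80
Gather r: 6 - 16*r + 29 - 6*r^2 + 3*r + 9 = -6*r^2 - 13*r + 44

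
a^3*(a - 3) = a^4 - 3*a^3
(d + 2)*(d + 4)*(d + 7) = d^3 + 13*d^2 + 50*d + 56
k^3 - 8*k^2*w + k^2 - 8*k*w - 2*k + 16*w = (k - 1)*(k + 2)*(k - 8*w)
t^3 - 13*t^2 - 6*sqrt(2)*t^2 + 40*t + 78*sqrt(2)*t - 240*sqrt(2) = (t - 8)*(t - 5)*(t - 6*sqrt(2))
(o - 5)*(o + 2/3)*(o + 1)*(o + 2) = o^4 - 4*o^3/3 - 43*o^2/3 - 56*o/3 - 20/3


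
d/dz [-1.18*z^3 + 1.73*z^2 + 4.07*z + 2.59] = -3.54*z^2 + 3.46*z + 4.07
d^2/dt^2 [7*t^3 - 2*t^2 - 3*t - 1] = 42*t - 4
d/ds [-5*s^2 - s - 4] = -10*s - 1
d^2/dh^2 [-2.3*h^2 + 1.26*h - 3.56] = -4.60000000000000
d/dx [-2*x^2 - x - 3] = -4*x - 1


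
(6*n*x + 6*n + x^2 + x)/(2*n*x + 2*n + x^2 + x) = (6*n + x)/(2*n + x)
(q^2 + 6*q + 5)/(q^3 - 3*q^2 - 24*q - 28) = (q^2 + 6*q + 5)/(q^3 - 3*q^2 - 24*q - 28)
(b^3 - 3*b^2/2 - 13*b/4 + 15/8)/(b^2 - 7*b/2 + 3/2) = (b^2 - b - 15/4)/(b - 3)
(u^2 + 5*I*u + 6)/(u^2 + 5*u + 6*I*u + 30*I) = (u - I)/(u + 5)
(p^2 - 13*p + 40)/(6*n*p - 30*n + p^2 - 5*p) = (p - 8)/(6*n + p)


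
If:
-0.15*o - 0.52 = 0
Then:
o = -3.47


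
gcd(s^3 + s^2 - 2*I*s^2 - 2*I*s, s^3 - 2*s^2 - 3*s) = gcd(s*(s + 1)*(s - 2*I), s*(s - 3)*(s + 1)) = s^2 + s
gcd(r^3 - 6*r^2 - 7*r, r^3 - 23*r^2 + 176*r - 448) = r - 7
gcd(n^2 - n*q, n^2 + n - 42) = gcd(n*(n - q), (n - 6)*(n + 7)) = 1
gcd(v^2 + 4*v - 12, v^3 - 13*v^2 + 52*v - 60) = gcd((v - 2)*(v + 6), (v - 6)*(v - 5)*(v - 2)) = v - 2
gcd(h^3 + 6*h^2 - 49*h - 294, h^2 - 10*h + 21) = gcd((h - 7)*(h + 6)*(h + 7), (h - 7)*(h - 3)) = h - 7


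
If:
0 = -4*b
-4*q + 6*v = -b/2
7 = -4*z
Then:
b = 0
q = 3*v/2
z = -7/4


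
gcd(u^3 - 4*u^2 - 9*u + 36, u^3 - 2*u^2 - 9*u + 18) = u^2 - 9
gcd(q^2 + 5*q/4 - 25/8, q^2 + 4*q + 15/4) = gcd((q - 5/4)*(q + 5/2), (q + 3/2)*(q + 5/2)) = q + 5/2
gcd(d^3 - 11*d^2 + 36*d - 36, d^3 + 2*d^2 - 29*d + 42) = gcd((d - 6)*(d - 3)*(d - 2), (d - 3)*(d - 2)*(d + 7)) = d^2 - 5*d + 6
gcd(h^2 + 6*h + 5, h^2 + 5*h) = h + 5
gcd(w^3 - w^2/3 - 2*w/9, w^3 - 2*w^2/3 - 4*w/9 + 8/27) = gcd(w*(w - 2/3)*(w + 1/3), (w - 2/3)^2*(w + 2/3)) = w - 2/3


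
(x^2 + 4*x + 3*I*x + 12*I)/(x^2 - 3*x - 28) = (x + 3*I)/(x - 7)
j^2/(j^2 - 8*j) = j/(j - 8)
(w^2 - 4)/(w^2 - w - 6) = (w - 2)/(w - 3)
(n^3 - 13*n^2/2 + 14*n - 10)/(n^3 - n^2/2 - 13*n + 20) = (n - 2)/(n + 4)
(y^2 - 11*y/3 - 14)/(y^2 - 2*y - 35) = (-y^2 + 11*y/3 + 14)/(-y^2 + 2*y + 35)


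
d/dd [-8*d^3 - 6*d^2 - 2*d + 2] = -24*d^2 - 12*d - 2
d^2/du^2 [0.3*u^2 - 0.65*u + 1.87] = 0.600000000000000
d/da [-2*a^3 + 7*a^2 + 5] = 2*a*(7 - 3*a)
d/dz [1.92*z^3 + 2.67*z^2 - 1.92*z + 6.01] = 5.76*z^2 + 5.34*z - 1.92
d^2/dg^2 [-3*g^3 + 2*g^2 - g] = 4 - 18*g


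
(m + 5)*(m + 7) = m^2 + 12*m + 35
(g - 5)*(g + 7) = g^2 + 2*g - 35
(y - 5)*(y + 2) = y^2 - 3*y - 10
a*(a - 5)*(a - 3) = a^3 - 8*a^2 + 15*a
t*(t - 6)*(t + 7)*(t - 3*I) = t^4 + t^3 - 3*I*t^3 - 42*t^2 - 3*I*t^2 + 126*I*t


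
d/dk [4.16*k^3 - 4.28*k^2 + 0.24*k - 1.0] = 12.48*k^2 - 8.56*k + 0.24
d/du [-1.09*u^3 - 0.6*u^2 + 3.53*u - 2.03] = -3.27*u^2 - 1.2*u + 3.53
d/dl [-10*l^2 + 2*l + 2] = 2 - 20*l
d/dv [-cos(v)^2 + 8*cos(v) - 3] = 2*(cos(v) - 4)*sin(v)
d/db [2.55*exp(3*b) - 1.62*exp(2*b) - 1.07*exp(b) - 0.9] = (7.65*exp(2*b) - 3.24*exp(b) - 1.07)*exp(b)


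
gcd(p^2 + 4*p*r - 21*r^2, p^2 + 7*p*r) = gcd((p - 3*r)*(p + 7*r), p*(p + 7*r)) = p + 7*r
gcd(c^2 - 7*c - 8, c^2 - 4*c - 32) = c - 8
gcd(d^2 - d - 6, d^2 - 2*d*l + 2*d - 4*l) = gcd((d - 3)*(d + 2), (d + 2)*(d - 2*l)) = d + 2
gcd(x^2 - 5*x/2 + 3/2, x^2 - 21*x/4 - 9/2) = 1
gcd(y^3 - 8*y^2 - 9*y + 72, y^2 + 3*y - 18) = y - 3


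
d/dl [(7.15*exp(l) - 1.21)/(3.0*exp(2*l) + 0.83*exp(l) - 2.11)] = (-21.45*exp(2*l) + 7.26*exp(l) - 14.0822)*exp(l)/(9.0*exp(4*l) + 4.98*exp(3*l) - 11.9711*exp(2*l) - 3.5026*exp(l) + 4.4521)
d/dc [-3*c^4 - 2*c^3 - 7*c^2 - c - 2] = -12*c^3 - 6*c^2 - 14*c - 1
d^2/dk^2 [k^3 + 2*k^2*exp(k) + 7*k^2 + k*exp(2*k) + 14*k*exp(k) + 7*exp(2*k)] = 2*k^2*exp(k) + 4*k*exp(2*k) + 22*k*exp(k) + 6*k + 32*exp(2*k) + 32*exp(k) + 14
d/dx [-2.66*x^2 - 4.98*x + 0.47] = -5.32*x - 4.98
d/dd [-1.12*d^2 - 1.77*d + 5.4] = -2.24*d - 1.77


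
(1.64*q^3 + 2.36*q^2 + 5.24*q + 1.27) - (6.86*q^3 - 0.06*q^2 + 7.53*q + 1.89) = -5.22*q^3 + 2.42*q^2 - 2.29*q - 0.62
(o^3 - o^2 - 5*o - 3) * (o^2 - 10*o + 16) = o^5 - 11*o^4 + 21*o^3 + 31*o^2 - 50*o - 48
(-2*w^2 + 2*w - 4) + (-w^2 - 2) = -3*w^2 + 2*w - 6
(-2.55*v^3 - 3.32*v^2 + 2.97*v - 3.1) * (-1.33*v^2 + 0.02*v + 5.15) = 3.3915*v^5 + 4.3646*v^4 - 17.149*v^3 - 12.9156*v^2 + 15.2335*v - 15.965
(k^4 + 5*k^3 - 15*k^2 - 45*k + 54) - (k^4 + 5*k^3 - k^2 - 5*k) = -14*k^2 - 40*k + 54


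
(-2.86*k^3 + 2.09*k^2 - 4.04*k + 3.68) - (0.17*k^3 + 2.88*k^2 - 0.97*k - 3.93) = -3.03*k^3 - 0.79*k^2 - 3.07*k + 7.61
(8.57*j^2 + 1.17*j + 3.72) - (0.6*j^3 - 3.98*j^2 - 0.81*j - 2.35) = -0.6*j^3 + 12.55*j^2 + 1.98*j + 6.07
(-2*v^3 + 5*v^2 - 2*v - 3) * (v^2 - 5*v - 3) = -2*v^5 + 15*v^4 - 21*v^3 - 8*v^2 + 21*v + 9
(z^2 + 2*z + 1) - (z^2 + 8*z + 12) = -6*z - 11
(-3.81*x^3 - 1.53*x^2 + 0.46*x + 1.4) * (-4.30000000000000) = 16.383*x^3 + 6.579*x^2 - 1.978*x - 6.02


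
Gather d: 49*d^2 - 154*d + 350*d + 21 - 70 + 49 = 49*d^2 + 196*d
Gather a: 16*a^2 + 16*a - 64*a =16*a^2 - 48*a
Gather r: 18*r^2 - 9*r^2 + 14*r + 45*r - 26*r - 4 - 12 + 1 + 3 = 9*r^2 + 33*r - 12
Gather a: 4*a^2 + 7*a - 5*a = 4*a^2 + 2*a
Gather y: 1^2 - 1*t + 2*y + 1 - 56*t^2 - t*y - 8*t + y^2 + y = -56*t^2 - 9*t + y^2 + y*(3 - t) + 2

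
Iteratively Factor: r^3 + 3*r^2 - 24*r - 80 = (r + 4)*(r^2 - r - 20) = (r + 4)^2*(r - 5)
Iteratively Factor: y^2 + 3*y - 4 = (y - 1)*(y + 4)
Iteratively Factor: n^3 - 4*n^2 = (n)*(n^2 - 4*n) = n^2*(n - 4)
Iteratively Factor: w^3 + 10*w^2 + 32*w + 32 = (w + 2)*(w^2 + 8*w + 16) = (w + 2)*(w + 4)*(w + 4)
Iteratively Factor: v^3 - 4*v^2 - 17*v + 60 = (v - 3)*(v^2 - v - 20) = (v - 3)*(v + 4)*(v - 5)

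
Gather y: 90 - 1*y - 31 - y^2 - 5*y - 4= -y^2 - 6*y + 55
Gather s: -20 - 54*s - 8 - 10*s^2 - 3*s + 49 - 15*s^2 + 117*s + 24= -25*s^2 + 60*s + 45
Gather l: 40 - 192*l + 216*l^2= 216*l^2 - 192*l + 40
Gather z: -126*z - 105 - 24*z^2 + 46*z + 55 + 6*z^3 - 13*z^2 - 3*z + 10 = 6*z^3 - 37*z^2 - 83*z - 40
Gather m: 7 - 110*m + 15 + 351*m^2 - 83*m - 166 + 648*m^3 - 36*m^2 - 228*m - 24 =648*m^3 + 315*m^2 - 421*m - 168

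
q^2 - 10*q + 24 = (q - 6)*(q - 4)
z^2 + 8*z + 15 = (z + 3)*(z + 5)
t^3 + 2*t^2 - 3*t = t*(t - 1)*(t + 3)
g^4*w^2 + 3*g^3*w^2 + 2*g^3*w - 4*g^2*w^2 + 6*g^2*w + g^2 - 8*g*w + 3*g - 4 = (g - 1)*(g + 4)*(g*w + 1)^2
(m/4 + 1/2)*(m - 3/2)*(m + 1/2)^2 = m^4/4 + 3*m^3/8 - 9*m^2/16 - 23*m/32 - 3/16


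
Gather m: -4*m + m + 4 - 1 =3 - 3*m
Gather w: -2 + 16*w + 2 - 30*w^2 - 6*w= -30*w^2 + 10*w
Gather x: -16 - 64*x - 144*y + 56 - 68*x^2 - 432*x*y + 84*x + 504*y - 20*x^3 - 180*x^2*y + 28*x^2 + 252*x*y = -20*x^3 + x^2*(-180*y - 40) + x*(20 - 180*y) + 360*y + 40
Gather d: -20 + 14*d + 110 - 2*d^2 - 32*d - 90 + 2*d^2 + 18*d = 0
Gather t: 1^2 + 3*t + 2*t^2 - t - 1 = 2*t^2 + 2*t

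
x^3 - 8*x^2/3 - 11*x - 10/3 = (x - 5)*(x + 1/3)*(x + 2)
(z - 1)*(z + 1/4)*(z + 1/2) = z^3 - z^2/4 - 5*z/8 - 1/8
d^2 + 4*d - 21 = (d - 3)*(d + 7)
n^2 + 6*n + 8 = (n + 2)*(n + 4)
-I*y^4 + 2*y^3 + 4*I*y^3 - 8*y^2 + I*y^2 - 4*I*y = y*(y - 4)*(y + I)*(-I*y + 1)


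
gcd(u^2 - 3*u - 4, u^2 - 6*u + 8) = u - 4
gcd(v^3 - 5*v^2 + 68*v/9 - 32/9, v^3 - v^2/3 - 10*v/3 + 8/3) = v^2 - 7*v/3 + 4/3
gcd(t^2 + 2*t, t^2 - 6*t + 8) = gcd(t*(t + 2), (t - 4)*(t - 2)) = 1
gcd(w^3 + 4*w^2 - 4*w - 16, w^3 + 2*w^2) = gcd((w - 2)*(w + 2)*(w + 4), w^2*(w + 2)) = w + 2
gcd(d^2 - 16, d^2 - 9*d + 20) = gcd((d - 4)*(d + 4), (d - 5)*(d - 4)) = d - 4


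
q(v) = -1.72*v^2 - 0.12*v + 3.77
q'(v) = -3.44*v - 0.12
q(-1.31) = 0.98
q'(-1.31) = 4.39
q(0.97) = 2.04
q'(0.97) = -3.46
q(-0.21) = 3.72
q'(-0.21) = 0.60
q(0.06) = 3.76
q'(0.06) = -0.33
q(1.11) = 1.52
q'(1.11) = -3.94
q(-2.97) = -11.05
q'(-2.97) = 10.10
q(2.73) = -9.38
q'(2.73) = -9.51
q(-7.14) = -83.06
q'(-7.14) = 24.44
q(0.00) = 3.77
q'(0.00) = -0.12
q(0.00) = 3.77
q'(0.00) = -0.12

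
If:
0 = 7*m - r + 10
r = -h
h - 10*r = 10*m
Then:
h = -100/87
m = -110/87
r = 100/87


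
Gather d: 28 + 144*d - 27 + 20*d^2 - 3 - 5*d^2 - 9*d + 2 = 15*d^2 + 135*d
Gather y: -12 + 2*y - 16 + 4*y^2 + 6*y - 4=4*y^2 + 8*y - 32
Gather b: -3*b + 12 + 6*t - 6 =-3*b + 6*t + 6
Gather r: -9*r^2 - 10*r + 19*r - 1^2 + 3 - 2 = -9*r^2 + 9*r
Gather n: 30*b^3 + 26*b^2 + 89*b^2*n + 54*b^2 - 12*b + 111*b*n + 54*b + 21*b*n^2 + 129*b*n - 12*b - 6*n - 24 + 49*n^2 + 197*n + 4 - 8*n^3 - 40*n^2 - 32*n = 30*b^3 + 80*b^2 + 30*b - 8*n^3 + n^2*(21*b + 9) + n*(89*b^2 + 240*b + 159) - 20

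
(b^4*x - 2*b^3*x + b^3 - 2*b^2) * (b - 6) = b^5*x - 8*b^4*x + b^4 + 12*b^3*x - 8*b^3 + 12*b^2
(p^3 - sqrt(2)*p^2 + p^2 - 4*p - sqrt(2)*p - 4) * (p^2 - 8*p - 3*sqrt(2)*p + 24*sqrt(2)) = p^5 - 7*p^4 - 4*sqrt(2)*p^4 - 6*p^3 + 28*sqrt(2)*p^3 - 14*p^2 + 44*sqrt(2)*p^2 - 84*sqrt(2)*p - 16*p - 96*sqrt(2)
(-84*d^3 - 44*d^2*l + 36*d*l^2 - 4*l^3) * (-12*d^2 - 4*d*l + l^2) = 1008*d^5 + 864*d^4*l - 340*d^3*l^2 - 140*d^2*l^3 + 52*d*l^4 - 4*l^5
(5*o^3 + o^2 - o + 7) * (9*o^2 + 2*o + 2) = 45*o^5 + 19*o^4 + 3*o^3 + 63*o^2 + 12*o + 14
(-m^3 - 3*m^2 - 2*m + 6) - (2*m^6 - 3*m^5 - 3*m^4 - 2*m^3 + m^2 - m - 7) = -2*m^6 + 3*m^5 + 3*m^4 + m^3 - 4*m^2 - m + 13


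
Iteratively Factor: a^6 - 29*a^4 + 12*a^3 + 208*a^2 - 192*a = (a - 4)*(a^5 + 4*a^4 - 13*a^3 - 40*a^2 + 48*a) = (a - 4)*(a - 1)*(a^4 + 5*a^3 - 8*a^2 - 48*a) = a*(a - 4)*(a - 1)*(a^3 + 5*a^2 - 8*a - 48) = a*(a - 4)*(a - 1)*(a + 4)*(a^2 + a - 12) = a*(a - 4)*(a - 3)*(a - 1)*(a + 4)*(a + 4)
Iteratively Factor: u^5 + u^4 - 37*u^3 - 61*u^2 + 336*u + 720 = (u + 4)*(u^4 - 3*u^3 - 25*u^2 + 39*u + 180) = (u - 4)*(u + 4)*(u^3 + u^2 - 21*u - 45) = (u - 4)*(u + 3)*(u + 4)*(u^2 - 2*u - 15) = (u - 5)*(u - 4)*(u + 3)*(u + 4)*(u + 3)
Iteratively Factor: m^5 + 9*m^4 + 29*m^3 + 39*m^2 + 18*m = (m + 1)*(m^4 + 8*m^3 + 21*m^2 + 18*m) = m*(m + 1)*(m^3 + 8*m^2 + 21*m + 18) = m*(m + 1)*(m + 3)*(m^2 + 5*m + 6) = m*(m + 1)*(m + 2)*(m + 3)*(m + 3)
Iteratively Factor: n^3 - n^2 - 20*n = (n - 5)*(n^2 + 4*n) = (n - 5)*(n + 4)*(n)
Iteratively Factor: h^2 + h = (h + 1)*(h)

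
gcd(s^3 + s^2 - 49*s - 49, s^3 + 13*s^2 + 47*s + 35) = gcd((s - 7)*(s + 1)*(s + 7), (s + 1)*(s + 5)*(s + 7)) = s^2 + 8*s + 7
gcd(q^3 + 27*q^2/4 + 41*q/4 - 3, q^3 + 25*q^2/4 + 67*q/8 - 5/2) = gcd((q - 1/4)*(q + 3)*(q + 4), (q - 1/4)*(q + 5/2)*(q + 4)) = q^2 + 15*q/4 - 1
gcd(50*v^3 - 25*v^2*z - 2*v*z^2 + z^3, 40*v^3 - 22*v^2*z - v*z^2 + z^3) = -10*v^2 + 3*v*z + z^2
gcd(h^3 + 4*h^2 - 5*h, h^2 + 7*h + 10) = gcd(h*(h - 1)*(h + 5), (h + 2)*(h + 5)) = h + 5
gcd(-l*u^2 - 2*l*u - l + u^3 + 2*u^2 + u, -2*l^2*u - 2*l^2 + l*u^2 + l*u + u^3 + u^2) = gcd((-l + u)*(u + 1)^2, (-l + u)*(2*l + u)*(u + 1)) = -l*u - l + u^2 + u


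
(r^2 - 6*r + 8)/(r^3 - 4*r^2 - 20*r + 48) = (r - 4)/(r^2 - 2*r - 24)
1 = 1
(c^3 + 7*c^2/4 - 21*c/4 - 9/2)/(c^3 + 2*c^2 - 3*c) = (4*c^2 - 5*c - 6)/(4*c*(c - 1))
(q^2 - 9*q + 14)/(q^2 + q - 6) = (q - 7)/(q + 3)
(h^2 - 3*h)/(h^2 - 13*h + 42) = h*(h - 3)/(h^2 - 13*h + 42)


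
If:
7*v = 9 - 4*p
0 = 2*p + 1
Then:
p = -1/2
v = 11/7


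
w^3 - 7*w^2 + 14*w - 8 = (w - 4)*(w - 2)*(w - 1)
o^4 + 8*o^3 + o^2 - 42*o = o*(o - 2)*(o + 3)*(o + 7)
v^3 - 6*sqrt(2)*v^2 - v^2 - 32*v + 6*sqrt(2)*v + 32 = (v - 1)*(v - 8*sqrt(2))*(v + 2*sqrt(2))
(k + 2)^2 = k^2 + 4*k + 4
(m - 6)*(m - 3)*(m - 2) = m^3 - 11*m^2 + 36*m - 36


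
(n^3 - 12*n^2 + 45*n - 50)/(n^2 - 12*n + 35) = (n^2 - 7*n + 10)/(n - 7)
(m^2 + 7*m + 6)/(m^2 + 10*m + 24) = (m + 1)/(m + 4)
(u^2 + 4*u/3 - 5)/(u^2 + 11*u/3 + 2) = (3*u - 5)/(3*u + 2)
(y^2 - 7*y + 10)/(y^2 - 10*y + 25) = (y - 2)/(y - 5)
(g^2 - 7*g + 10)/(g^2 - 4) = (g - 5)/(g + 2)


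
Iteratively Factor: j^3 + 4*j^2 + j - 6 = (j + 2)*(j^2 + 2*j - 3) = (j + 2)*(j + 3)*(j - 1)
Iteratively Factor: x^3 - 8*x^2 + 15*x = (x - 3)*(x^2 - 5*x) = x*(x - 3)*(x - 5)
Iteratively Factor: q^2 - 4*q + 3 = (q - 1)*(q - 3)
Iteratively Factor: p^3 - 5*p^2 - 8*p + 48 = (p - 4)*(p^2 - p - 12) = (p - 4)*(p + 3)*(p - 4)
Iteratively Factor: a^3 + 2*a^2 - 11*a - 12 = (a + 4)*(a^2 - 2*a - 3) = (a - 3)*(a + 4)*(a + 1)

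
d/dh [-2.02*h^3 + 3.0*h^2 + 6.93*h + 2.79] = -6.06*h^2 + 6.0*h + 6.93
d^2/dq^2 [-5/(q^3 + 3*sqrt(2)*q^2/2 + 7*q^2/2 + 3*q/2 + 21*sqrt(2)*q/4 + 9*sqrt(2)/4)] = 40*(2*(6*q + 3*sqrt(2) + 7)*(4*q^3 + 6*sqrt(2)*q^2 + 14*q^2 + 6*q + 21*sqrt(2)*q + 9*sqrt(2)) - (12*q^2 + 12*sqrt(2)*q + 28*q + 6 + 21*sqrt(2))^2)/(4*q^3 + 6*sqrt(2)*q^2 + 14*q^2 + 6*q + 21*sqrt(2)*q + 9*sqrt(2))^3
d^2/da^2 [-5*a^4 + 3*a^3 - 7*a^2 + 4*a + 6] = -60*a^2 + 18*a - 14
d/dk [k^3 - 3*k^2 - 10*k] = 3*k^2 - 6*k - 10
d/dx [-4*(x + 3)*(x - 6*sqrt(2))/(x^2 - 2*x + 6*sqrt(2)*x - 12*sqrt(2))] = 4*(-12*sqrt(2)*x^2 + 5*x^2 - 12*sqrt(2)*x - 360 + 72*sqrt(2))/(x^4 - 4*x^3 + 12*sqrt(2)*x^3 - 48*sqrt(2)*x^2 + 76*x^2 - 288*x + 48*sqrt(2)*x + 288)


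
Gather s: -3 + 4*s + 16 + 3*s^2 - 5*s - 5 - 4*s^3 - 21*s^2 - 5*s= -4*s^3 - 18*s^2 - 6*s + 8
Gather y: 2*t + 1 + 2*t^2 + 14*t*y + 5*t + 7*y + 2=2*t^2 + 7*t + y*(14*t + 7) + 3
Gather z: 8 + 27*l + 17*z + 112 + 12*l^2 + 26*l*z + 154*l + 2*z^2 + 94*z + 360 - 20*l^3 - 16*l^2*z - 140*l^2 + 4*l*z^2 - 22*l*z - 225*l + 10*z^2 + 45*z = -20*l^3 - 128*l^2 - 44*l + z^2*(4*l + 12) + z*(-16*l^2 + 4*l + 156) + 480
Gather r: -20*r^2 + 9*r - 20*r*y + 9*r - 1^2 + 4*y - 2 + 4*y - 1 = -20*r^2 + r*(18 - 20*y) + 8*y - 4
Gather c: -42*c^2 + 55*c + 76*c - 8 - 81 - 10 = -42*c^2 + 131*c - 99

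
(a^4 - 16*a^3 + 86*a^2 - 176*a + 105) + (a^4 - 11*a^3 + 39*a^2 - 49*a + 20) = 2*a^4 - 27*a^3 + 125*a^2 - 225*a + 125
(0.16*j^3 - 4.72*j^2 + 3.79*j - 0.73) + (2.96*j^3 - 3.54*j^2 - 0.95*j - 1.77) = 3.12*j^3 - 8.26*j^2 + 2.84*j - 2.5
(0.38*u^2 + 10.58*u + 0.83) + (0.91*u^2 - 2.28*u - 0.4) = 1.29*u^2 + 8.3*u + 0.43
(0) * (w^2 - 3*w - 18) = 0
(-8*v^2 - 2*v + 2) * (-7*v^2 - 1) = 56*v^4 + 14*v^3 - 6*v^2 + 2*v - 2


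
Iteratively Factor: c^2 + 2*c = (c + 2)*(c)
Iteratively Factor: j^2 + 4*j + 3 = (j + 3)*(j + 1)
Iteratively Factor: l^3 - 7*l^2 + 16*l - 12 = (l - 2)*(l^2 - 5*l + 6) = (l - 2)^2*(l - 3)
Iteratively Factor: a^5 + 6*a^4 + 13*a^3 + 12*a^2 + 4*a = (a)*(a^4 + 6*a^3 + 13*a^2 + 12*a + 4) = a*(a + 2)*(a^3 + 4*a^2 + 5*a + 2) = a*(a + 2)^2*(a^2 + 2*a + 1) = a*(a + 1)*(a + 2)^2*(a + 1)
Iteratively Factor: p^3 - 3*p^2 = (p - 3)*(p^2) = p*(p - 3)*(p)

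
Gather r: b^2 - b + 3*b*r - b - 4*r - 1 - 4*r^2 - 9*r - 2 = b^2 - 2*b - 4*r^2 + r*(3*b - 13) - 3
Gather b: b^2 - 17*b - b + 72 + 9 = b^2 - 18*b + 81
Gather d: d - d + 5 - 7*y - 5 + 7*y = 0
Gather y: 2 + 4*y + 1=4*y + 3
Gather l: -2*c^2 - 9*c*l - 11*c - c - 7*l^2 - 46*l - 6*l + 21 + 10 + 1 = -2*c^2 - 12*c - 7*l^2 + l*(-9*c - 52) + 32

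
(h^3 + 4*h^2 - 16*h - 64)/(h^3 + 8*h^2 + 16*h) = (h - 4)/h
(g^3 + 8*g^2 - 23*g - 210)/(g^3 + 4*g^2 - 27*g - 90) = (g + 7)/(g + 3)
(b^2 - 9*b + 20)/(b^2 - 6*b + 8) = (b - 5)/(b - 2)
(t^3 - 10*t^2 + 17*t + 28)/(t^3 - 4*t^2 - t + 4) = (t - 7)/(t - 1)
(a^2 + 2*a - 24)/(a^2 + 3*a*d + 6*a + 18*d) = (a - 4)/(a + 3*d)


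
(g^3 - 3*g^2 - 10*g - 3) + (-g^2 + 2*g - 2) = g^3 - 4*g^2 - 8*g - 5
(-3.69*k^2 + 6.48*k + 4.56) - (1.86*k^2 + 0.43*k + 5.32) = -5.55*k^2 + 6.05*k - 0.760000000000001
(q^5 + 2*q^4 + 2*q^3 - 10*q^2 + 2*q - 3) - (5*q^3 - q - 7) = q^5 + 2*q^4 - 3*q^3 - 10*q^2 + 3*q + 4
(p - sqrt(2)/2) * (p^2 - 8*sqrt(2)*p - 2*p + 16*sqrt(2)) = p^3 - 17*sqrt(2)*p^2/2 - 2*p^2 + 8*p + 17*sqrt(2)*p - 16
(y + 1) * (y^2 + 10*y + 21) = y^3 + 11*y^2 + 31*y + 21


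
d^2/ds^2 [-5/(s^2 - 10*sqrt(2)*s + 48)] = 10*(s^2 - 10*sqrt(2)*s - 4*(s - 5*sqrt(2))^2 + 48)/(s^2 - 10*sqrt(2)*s + 48)^3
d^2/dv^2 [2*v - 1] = 0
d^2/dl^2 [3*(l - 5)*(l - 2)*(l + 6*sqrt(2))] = 18*l - 42 + 36*sqrt(2)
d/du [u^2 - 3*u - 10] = 2*u - 3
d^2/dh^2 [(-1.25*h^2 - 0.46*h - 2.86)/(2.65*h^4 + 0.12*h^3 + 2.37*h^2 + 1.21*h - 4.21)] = (-52.66875*h^8 - 41.1492*h^7 - 388.36223*h^6 + 3.439176*h^5 - 649.355352*h^4 - 159.042018*h^3 - 559.39017*h^2 - 85.417416*h - 114.443918)/(18.609625*h^12 + 2.5281*h^11 + 50.044455*h^10 + 30.015363*h^9 - 41.628756*h^8 + 39.638106*h^7 - 131.81091*h^6 - 67.263711*h^5 + 76.707147*h^4 - 64.285865*h^3 + 107.526768*h^2 + 64.338483*h - 74.618461)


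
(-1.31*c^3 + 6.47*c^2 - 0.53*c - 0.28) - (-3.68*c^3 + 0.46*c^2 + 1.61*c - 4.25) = 2.37*c^3 + 6.01*c^2 - 2.14*c + 3.97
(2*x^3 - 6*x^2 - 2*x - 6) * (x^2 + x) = 2*x^5 - 4*x^4 - 8*x^3 - 8*x^2 - 6*x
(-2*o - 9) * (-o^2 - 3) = 2*o^3 + 9*o^2 + 6*o + 27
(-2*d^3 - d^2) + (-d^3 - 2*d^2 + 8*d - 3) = -3*d^3 - 3*d^2 + 8*d - 3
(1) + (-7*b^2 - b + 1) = -7*b^2 - b + 2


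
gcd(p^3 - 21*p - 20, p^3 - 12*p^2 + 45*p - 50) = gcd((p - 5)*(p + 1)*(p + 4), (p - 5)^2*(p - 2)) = p - 5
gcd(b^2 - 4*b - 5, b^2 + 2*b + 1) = b + 1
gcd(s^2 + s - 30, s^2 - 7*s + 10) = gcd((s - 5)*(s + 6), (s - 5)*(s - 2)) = s - 5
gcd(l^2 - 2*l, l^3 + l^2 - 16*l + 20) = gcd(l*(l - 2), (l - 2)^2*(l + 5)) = l - 2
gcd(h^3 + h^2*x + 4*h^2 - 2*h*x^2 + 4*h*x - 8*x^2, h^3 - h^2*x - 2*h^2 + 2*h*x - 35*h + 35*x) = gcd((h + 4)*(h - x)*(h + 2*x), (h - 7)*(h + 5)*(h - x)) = -h + x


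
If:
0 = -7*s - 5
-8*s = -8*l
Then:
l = -5/7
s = -5/7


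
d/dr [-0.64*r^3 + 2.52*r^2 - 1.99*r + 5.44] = -1.92*r^2 + 5.04*r - 1.99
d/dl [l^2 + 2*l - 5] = 2*l + 2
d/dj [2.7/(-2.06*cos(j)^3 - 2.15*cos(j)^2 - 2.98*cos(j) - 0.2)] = (16.686*sin(j)^2 - 11.61*cos(j) - 24.732)*sin(j)/(2.06*cos(j)^3 + 2.15*cos(j)^2 + 2.98*cos(j) + 0.2)^2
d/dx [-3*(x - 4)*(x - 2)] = 18 - 6*x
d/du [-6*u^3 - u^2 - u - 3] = -18*u^2 - 2*u - 1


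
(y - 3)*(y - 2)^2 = y^3 - 7*y^2 + 16*y - 12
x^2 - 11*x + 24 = (x - 8)*(x - 3)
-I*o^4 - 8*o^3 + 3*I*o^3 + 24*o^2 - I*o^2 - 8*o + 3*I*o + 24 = (o - 3)*(o - 8*I)*(o - I)*(-I*o + 1)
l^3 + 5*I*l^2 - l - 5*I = (l - 1)*(l + 1)*(l + 5*I)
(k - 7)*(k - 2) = k^2 - 9*k + 14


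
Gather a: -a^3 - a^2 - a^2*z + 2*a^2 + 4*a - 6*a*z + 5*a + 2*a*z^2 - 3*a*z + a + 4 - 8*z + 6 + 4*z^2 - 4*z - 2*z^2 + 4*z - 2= -a^3 + a^2*(1 - z) + a*(2*z^2 - 9*z + 10) + 2*z^2 - 8*z + 8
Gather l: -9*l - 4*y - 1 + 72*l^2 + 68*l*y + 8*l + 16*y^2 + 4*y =72*l^2 + l*(68*y - 1) + 16*y^2 - 1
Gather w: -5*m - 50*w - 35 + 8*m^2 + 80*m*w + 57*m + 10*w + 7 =8*m^2 + 52*m + w*(80*m - 40) - 28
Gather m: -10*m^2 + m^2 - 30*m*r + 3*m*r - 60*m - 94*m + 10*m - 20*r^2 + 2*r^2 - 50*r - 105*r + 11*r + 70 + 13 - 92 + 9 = -9*m^2 + m*(-27*r - 144) - 18*r^2 - 144*r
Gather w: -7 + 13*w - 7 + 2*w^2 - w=2*w^2 + 12*w - 14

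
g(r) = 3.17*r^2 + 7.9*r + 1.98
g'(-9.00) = -49.16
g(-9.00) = 187.65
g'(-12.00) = -68.18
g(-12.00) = 363.66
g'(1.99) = 20.52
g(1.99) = 30.25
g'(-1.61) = -2.31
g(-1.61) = -2.52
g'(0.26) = 9.55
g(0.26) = 4.25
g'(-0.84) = 2.57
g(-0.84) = -2.42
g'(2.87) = 26.10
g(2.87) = 50.76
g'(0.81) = 13.04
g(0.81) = 10.46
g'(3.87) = 32.44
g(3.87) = 80.03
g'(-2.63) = -8.77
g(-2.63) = 3.13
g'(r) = 6.34*r + 7.9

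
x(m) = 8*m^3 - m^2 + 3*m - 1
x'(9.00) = 1929.00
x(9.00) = 5777.00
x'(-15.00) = 5433.00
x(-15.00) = -27271.00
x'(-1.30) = 46.16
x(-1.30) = -24.17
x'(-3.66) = 331.81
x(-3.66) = -417.60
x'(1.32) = 42.18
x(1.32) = 19.62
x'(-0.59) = 12.53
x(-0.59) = -4.76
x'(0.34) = 5.09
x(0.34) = 0.22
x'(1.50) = 54.00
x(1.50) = 28.25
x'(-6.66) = 1080.85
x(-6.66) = -2428.60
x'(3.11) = 228.91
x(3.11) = 239.30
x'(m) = 24*m^2 - 2*m + 3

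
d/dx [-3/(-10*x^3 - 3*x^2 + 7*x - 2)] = 3*(-30*x^2 - 6*x + 7)/(10*x^3 + 3*x^2 - 7*x + 2)^2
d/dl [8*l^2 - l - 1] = 16*l - 1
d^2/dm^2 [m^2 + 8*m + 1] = 2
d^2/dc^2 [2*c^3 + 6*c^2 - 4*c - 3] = 12*c + 12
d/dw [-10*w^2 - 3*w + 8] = -20*w - 3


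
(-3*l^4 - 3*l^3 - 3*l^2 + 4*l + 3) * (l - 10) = -3*l^5 + 27*l^4 + 27*l^3 + 34*l^2 - 37*l - 30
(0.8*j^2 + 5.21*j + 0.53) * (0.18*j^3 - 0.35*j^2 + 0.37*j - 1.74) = 0.144*j^5 + 0.6578*j^4 - 1.4321*j^3 + 0.3502*j^2 - 8.8693*j - 0.9222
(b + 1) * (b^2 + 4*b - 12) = b^3 + 5*b^2 - 8*b - 12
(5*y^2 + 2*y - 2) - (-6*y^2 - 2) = 11*y^2 + 2*y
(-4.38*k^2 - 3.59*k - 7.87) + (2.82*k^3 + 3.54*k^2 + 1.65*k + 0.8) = 2.82*k^3 - 0.84*k^2 - 1.94*k - 7.07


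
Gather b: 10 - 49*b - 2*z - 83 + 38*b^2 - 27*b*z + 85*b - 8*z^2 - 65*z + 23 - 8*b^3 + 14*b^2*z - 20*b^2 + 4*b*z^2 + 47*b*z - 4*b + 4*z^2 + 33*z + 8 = -8*b^3 + b^2*(14*z + 18) + b*(4*z^2 + 20*z + 32) - 4*z^2 - 34*z - 42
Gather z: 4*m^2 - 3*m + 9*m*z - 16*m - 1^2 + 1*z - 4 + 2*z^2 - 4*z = 4*m^2 - 19*m + 2*z^2 + z*(9*m - 3) - 5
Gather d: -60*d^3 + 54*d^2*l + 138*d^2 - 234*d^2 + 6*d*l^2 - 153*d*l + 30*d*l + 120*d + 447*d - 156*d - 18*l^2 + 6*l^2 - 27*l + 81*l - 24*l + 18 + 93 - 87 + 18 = -60*d^3 + d^2*(54*l - 96) + d*(6*l^2 - 123*l + 411) - 12*l^2 + 30*l + 42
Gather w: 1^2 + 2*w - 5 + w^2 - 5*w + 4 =w^2 - 3*w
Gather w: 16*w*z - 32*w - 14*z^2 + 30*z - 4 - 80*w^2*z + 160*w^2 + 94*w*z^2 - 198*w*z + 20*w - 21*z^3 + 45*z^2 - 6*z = w^2*(160 - 80*z) + w*(94*z^2 - 182*z - 12) - 21*z^3 + 31*z^2 + 24*z - 4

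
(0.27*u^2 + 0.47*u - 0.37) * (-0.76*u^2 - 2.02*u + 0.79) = -0.2052*u^4 - 0.9026*u^3 - 0.4549*u^2 + 1.1187*u - 0.2923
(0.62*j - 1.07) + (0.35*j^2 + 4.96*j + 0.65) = 0.35*j^2 + 5.58*j - 0.42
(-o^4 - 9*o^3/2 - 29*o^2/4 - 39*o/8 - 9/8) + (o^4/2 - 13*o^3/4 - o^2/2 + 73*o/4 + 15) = -o^4/2 - 31*o^3/4 - 31*o^2/4 + 107*o/8 + 111/8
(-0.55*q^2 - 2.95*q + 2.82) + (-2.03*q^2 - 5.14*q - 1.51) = -2.58*q^2 - 8.09*q + 1.31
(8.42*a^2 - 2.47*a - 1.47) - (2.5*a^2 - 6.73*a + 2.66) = 5.92*a^2 + 4.26*a - 4.13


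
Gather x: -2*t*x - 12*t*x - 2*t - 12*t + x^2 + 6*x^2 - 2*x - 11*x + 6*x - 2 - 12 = -14*t + 7*x^2 + x*(-14*t - 7) - 14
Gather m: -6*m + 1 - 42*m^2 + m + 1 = -42*m^2 - 5*m + 2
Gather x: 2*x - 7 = 2*x - 7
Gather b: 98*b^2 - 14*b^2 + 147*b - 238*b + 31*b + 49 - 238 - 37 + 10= 84*b^2 - 60*b - 216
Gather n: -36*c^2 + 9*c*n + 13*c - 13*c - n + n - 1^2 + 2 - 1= -36*c^2 + 9*c*n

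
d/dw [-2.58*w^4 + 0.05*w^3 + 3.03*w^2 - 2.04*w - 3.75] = -10.32*w^3 + 0.15*w^2 + 6.06*w - 2.04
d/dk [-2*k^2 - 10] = -4*k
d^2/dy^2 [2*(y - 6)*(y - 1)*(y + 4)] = 12*y - 12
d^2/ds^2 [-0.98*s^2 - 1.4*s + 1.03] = -1.96000000000000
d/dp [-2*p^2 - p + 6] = -4*p - 1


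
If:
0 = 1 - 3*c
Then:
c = 1/3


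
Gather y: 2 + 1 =3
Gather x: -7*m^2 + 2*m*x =-7*m^2 + 2*m*x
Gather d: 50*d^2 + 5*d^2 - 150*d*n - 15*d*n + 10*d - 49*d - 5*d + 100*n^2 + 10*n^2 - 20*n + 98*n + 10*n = 55*d^2 + d*(-165*n - 44) + 110*n^2 + 88*n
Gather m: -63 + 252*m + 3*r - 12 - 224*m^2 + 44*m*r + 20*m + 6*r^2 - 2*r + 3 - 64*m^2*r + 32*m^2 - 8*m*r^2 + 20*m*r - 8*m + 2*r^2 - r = m^2*(-64*r - 192) + m*(-8*r^2 + 64*r + 264) + 8*r^2 - 72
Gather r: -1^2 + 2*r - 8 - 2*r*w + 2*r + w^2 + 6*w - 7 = r*(4 - 2*w) + w^2 + 6*w - 16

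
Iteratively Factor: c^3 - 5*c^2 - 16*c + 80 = (c - 4)*(c^2 - c - 20) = (c - 4)*(c + 4)*(c - 5)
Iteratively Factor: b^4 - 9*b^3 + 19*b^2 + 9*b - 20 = (b - 1)*(b^3 - 8*b^2 + 11*b + 20) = (b - 5)*(b - 1)*(b^2 - 3*b - 4) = (b - 5)*(b - 4)*(b - 1)*(b + 1)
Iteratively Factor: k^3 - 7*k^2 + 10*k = (k)*(k^2 - 7*k + 10) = k*(k - 2)*(k - 5)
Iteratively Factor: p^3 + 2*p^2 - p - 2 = (p + 2)*(p^2 - 1) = (p + 1)*(p + 2)*(p - 1)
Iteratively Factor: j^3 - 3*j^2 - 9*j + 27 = (j + 3)*(j^2 - 6*j + 9) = (j - 3)*(j + 3)*(j - 3)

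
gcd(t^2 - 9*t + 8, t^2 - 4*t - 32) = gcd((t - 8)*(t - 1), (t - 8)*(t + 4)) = t - 8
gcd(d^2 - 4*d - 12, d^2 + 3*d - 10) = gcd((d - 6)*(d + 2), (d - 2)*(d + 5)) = 1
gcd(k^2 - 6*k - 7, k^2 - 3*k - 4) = k + 1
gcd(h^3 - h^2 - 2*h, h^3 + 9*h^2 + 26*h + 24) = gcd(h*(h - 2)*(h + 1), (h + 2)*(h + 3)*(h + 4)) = 1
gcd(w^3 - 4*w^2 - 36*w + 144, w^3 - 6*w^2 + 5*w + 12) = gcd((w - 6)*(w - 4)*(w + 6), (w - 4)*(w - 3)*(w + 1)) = w - 4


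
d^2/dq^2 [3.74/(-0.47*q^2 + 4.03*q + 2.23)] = (-1.652332*q^2 + 14.167868*q + 3.74*(0.94*q - 4.03)*(1.88*q - 8.06) + 7.839788)/(-0.47*q^2 + 4.03*q + 2.23)^3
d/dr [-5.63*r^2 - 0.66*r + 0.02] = -11.26*r - 0.66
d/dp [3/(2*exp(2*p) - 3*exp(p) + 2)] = (9 - 12*exp(p))*exp(p)/(2*exp(2*p) - 3*exp(p) + 2)^2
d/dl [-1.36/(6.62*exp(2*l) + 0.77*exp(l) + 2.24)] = (18.0064*exp(l) + 1.0472)*exp(l)/(6.62*exp(2*l) + 0.77*exp(l) + 2.24)^2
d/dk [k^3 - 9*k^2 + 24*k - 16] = 3*k^2 - 18*k + 24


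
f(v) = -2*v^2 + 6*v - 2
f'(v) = 6 - 4*v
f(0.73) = 1.31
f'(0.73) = 3.08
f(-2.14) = -24.00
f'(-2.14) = 14.56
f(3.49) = -5.42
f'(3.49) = -7.96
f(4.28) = -12.96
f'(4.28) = -11.12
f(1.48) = 2.50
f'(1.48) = 0.08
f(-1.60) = -16.72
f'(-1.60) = 12.40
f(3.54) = -5.82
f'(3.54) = -8.16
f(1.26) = 2.38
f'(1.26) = 0.96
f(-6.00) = -110.00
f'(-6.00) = 30.00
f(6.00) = -38.00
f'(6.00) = -18.00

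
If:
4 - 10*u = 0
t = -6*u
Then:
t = -12/5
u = 2/5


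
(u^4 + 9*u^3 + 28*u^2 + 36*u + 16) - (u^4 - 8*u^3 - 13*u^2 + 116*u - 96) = 17*u^3 + 41*u^2 - 80*u + 112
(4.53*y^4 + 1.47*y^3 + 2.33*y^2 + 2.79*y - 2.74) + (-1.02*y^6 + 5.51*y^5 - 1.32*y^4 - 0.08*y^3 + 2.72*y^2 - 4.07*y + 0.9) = -1.02*y^6 + 5.51*y^5 + 3.21*y^4 + 1.39*y^3 + 5.05*y^2 - 1.28*y - 1.84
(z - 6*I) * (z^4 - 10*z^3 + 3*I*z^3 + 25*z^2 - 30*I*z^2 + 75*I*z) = z^5 - 10*z^4 - 3*I*z^4 + 43*z^3 + 30*I*z^3 - 180*z^2 - 75*I*z^2 + 450*z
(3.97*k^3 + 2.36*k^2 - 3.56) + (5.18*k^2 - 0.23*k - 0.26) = 3.97*k^3 + 7.54*k^2 - 0.23*k - 3.82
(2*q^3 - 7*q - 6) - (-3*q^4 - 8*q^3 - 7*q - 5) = 3*q^4 + 10*q^3 - 1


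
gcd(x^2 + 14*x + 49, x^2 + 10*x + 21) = x + 7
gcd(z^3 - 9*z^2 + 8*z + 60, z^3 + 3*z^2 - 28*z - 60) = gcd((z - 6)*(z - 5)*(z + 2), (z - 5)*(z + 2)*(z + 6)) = z^2 - 3*z - 10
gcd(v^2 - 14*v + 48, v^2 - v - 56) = v - 8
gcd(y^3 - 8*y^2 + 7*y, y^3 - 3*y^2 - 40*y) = y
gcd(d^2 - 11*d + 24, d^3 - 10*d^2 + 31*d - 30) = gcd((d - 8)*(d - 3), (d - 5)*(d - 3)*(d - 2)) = d - 3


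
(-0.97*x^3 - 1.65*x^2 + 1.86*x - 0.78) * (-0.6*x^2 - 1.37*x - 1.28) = 0.582*x^5 + 2.3189*x^4 + 2.3861*x^3 + 0.0317999999999996*x^2 - 1.3122*x + 0.9984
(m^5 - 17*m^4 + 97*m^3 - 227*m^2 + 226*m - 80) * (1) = m^5 - 17*m^4 + 97*m^3 - 227*m^2 + 226*m - 80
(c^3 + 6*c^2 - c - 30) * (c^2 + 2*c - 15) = c^5 + 8*c^4 - 4*c^3 - 122*c^2 - 45*c + 450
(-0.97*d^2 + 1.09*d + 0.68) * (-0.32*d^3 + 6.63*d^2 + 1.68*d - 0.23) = 0.3104*d^5 - 6.7799*d^4 + 5.3795*d^3 + 6.5627*d^2 + 0.8917*d - 0.1564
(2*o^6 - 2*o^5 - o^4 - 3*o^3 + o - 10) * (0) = 0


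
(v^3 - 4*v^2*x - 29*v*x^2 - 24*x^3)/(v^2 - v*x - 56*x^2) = (v^2 + 4*v*x + 3*x^2)/(v + 7*x)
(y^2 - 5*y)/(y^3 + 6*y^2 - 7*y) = (y - 5)/(y^2 + 6*y - 7)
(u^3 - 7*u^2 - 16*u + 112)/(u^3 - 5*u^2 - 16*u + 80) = (u - 7)/(u - 5)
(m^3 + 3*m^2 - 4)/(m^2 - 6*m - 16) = (m^2 + m - 2)/(m - 8)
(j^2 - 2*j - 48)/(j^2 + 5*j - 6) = (j - 8)/(j - 1)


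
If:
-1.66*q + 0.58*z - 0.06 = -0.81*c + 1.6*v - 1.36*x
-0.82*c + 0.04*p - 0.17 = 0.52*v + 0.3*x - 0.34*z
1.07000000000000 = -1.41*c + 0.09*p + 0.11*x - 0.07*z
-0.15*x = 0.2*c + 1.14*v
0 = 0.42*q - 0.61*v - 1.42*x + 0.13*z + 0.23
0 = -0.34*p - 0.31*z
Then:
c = -0.65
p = 1.21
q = -1.33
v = 0.17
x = -0.42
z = -1.32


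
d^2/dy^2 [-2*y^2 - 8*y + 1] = -4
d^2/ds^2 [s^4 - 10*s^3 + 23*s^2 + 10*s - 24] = 12*s^2 - 60*s + 46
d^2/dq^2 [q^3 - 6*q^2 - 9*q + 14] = 6*q - 12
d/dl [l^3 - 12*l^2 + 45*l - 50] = 3*l^2 - 24*l + 45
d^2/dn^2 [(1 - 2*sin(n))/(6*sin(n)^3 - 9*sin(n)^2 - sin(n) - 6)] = (-288*sin(n)^7 + 648*sin(n)^6 - 372*sin(n)^5 - 1686*sin(n)^4 + 2211*sin(n)^3 + 211*sin(n)^2 - 996*sin(n) + 82)/(-6*sin(n)^3 + 9*sin(n)^2 + sin(n) + 6)^3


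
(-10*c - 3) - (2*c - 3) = -12*c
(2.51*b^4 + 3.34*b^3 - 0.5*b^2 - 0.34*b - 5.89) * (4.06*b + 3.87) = 10.1906*b^5 + 23.2741*b^4 + 10.8958*b^3 - 3.3154*b^2 - 25.2292*b - 22.7943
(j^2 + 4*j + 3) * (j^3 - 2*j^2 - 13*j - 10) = j^5 + 2*j^4 - 18*j^3 - 68*j^2 - 79*j - 30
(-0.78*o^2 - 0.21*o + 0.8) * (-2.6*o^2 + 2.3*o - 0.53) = 2.028*o^4 - 1.248*o^3 - 2.1496*o^2 + 1.9513*o - 0.424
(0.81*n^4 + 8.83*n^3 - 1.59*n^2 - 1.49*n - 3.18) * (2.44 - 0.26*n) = -0.2106*n^5 - 0.3194*n^4 + 21.9586*n^3 - 3.4922*n^2 - 2.8088*n - 7.7592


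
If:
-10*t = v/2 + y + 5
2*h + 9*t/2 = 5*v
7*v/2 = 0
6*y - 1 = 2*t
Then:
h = 9/8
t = -1/2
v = 0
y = 0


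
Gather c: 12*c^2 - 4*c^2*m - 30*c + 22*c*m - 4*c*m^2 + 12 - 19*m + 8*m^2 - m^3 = c^2*(12 - 4*m) + c*(-4*m^2 + 22*m - 30) - m^3 + 8*m^2 - 19*m + 12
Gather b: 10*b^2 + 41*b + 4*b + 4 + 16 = 10*b^2 + 45*b + 20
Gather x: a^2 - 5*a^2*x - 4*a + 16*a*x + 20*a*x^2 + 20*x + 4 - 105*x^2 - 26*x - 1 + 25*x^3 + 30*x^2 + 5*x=a^2 - 4*a + 25*x^3 + x^2*(20*a - 75) + x*(-5*a^2 + 16*a - 1) + 3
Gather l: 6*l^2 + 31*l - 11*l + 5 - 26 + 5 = 6*l^2 + 20*l - 16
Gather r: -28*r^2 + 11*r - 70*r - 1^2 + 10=-28*r^2 - 59*r + 9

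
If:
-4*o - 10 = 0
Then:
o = -5/2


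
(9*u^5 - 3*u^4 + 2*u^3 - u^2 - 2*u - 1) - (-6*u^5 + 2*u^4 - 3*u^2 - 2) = 15*u^5 - 5*u^4 + 2*u^3 + 2*u^2 - 2*u + 1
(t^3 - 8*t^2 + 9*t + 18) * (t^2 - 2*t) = t^5 - 10*t^4 + 25*t^3 - 36*t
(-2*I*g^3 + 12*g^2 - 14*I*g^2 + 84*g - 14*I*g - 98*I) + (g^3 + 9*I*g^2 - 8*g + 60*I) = g^3 - 2*I*g^3 + 12*g^2 - 5*I*g^2 + 76*g - 14*I*g - 38*I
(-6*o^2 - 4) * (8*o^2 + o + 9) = -48*o^4 - 6*o^3 - 86*o^2 - 4*o - 36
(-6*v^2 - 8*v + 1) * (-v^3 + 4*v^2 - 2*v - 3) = 6*v^5 - 16*v^4 - 21*v^3 + 38*v^2 + 22*v - 3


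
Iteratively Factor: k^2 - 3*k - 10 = (k + 2)*(k - 5)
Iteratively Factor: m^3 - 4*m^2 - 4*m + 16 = (m + 2)*(m^2 - 6*m + 8) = (m - 2)*(m + 2)*(m - 4)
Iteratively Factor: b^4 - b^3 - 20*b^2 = (b)*(b^3 - b^2 - 20*b) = b*(b + 4)*(b^2 - 5*b) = b*(b - 5)*(b + 4)*(b)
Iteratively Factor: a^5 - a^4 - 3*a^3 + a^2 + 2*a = (a + 1)*(a^4 - 2*a^3 - a^2 + 2*a) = a*(a + 1)*(a^3 - 2*a^2 - a + 2) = a*(a + 1)^2*(a^2 - 3*a + 2) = a*(a - 1)*(a + 1)^2*(a - 2)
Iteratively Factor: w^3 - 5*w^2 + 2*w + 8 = (w - 4)*(w^2 - w - 2) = (w - 4)*(w - 2)*(w + 1)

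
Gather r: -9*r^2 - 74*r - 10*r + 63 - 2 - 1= -9*r^2 - 84*r + 60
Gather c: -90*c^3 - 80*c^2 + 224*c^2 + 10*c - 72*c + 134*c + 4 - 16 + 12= -90*c^3 + 144*c^2 + 72*c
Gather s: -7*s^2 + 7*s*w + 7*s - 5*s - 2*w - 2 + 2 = -7*s^2 + s*(7*w + 2) - 2*w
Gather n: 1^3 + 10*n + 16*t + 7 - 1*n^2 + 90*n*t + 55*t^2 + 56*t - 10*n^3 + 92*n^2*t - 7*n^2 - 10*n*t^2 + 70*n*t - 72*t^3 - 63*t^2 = -10*n^3 + n^2*(92*t - 8) + n*(-10*t^2 + 160*t + 10) - 72*t^3 - 8*t^2 + 72*t + 8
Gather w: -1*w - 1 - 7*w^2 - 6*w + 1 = -7*w^2 - 7*w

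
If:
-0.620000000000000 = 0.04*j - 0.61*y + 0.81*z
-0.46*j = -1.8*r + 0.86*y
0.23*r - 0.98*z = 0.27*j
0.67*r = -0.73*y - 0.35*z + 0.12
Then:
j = 6.33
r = 1.40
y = -0.45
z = -1.41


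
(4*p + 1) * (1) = 4*p + 1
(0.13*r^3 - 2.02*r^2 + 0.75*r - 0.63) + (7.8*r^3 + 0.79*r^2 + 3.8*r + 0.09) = 7.93*r^3 - 1.23*r^2 + 4.55*r - 0.54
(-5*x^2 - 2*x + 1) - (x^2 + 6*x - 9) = -6*x^2 - 8*x + 10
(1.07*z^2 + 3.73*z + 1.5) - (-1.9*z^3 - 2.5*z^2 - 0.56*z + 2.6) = 1.9*z^3 + 3.57*z^2 + 4.29*z - 1.1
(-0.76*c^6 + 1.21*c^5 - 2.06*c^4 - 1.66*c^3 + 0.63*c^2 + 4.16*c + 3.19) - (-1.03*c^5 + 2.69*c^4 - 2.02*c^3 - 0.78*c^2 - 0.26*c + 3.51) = -0.76*c^6 + 2.24*c^5 - 4.75*c^4 + 0.36*c^3 + 1.41*c^2 + 4.42*c - 0.32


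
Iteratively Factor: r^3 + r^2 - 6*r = (r)*(r^2 + r - 6) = r*(r + 3)*(r - 2)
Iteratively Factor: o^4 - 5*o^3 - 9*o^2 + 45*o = (o)*(o^3 - 5*o^2 - 9*o + 45) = o*(o + 3)*(o^2 - 8*o + 15) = o*(o - 3)*(o + 3)*(o - 5)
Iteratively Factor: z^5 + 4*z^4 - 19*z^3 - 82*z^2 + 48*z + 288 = (z + 3)*(z^4 + z^3 - 22*z^2 - 16*z + 96) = (z - 4)*(z + 3)*(z^3 + 5*z^2 - 2*z - 24) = (z - 4)*(z + 3)^2*(z^2 + 2*z - 8) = (z - 4)*(z - 2)*(z + 3)^2*(z + 4)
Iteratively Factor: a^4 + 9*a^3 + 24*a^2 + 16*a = (a)*(a^3 + 9*a^2 + 24*a + 16) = a*(a + 4)*(a^2 + 5*a + 4) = a*(a + 1)*(a + 4)*(a + 4)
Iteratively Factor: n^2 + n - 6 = (n + 3)*(n - 2)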